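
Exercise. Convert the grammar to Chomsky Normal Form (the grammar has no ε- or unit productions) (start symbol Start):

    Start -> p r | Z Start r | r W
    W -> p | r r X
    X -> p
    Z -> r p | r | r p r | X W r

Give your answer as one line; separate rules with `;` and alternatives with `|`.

Start -> X1 X2 | Z Y1 | X2 W; W -> p | X2 Y2; X -> p; Z -> X2 X1 | r | X2 Y3 | X Y4; X1 -> p; X2 -> r; Y1 -> Start X2; Y2 -> X2 X; Y3 -> X1 X2; Y4 -> W X2

Introduce a nonterminal for each terminal appearing in a rule of length ≥ 2: X1 → p, X2 → r.
Binarize each right-hand side of length ≥ 3 by chaining fresh nonterminals (Y1, Y2, …): affected rules were Start → Z Start X2; W → X2 X2 X; Z → X2 X1 X2; Z → X W X2.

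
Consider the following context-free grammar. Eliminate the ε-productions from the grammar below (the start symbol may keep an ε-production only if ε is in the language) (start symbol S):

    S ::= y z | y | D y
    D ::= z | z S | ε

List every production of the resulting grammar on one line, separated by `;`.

The nullable symbols are {D}.
ε ∉ L(G), so no ε-production is kept.

S ::= y z | y | D y; D ::= z | z S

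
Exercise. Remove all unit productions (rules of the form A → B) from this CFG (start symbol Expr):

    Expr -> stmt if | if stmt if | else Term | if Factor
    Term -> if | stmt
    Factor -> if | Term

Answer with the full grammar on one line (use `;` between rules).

Expr -> stmt if | if stmt if | else Term | if Factor; Term -> if | stmt; Factor -> if | stmt

Unit pairs: Factor ⇒* {Term}.
Replace each nonterminal's rules with the union of the non-unit rules of every nonterminal it unit-derives.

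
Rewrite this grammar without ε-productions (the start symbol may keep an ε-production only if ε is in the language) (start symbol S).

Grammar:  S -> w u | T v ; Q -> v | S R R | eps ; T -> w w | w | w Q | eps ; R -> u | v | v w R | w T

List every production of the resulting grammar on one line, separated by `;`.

S -> w u | T v | v; Q -> v | S R R; T -> w w | w | w Q; R -> u | v | v w R | w T | w

Nullable set = {Q, T}.
ε ∉ L(G), so no ε-production is kept.
Add the nullable-subset variants: S → T v gives T v | v. R → w T gives w T | w.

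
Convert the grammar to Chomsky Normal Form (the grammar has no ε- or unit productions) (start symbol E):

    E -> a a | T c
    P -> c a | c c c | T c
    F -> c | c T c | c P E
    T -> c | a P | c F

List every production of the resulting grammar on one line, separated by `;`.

E -> X1 X1 | T X2; P -> X2 X1 | X2 Y1 | T X2; F -> c | X2 Y2 | X2 Y3; T -> c | X1 P | X2 F; X1 -> a; X2 -> c; Y1 -> X2 X2; Y2 -> T X2; Y3 -> P E

Introduce a nonterminal for each terminal appearing in a rule of length ≥ 2: X1 → a, X2 → c.
Binarize each right-hand side of length ≥ 3 by chaining fresh nonterminals (Y1, Y2, …): affected rules were P → X2 X2 X2; F → X2 T X2; F → X2 P E.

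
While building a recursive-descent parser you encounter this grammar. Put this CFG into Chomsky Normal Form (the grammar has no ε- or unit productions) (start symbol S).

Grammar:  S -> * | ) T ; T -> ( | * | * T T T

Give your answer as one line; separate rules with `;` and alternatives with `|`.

Introduce a nonterminal for each terminal appearing in a rule of length ≥ 2: X1 → ), X2 → *.
Binarize each right-hand side of length ≥ 3 by chaining fresh nonterminals (Y1, Y2, …): affected rules were T → X2 T T T.

S -> * | X1 T; T -> ( | * | X2 Y1; X1 -> ); X2 -> *; Y1 -> T Y2; Y2 -> T T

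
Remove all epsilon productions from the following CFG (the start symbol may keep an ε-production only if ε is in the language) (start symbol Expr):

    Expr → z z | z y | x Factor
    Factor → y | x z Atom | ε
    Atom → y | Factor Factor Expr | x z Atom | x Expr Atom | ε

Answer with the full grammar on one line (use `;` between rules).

Expr → z z | z y | x Factor | x; Factor → y | x z Atom | x z; Atom → y | Factor Factor Expr | Factor Expr | Expr | x z Atom | x z | x Expr Atom | x Expr

The nullable symbols are {Atom, Factor}.
ε ∉ L(G), so no ε-production is kept.
For each production, add variants omitting each subset of nullable occurrences: Expr → x Factor gives x Factor | x. Factor → x z Atom gives x z Atom | x z. Atom → Factor Factor Expr gives Factor Factor Expr | Factor Expr | Expr. Atom → x z Atom gives x z Atom | x z.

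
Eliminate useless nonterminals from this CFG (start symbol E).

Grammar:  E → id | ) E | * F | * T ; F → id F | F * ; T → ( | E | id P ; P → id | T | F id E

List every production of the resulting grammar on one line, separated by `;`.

E → id | ) E | * T; T → ( | E | id P; P → id | T

Generating nonterminals: {E, P, T}.
Reachable from E after that: {E, P, T}.
Removed useless symbols: {F} and every production mentioning them.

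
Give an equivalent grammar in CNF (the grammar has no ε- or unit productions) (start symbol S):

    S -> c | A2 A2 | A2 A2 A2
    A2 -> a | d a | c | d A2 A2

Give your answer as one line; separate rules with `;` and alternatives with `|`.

S -> c | A2 A2 | A2 Y1; A2 -> a | X1 X2 | c | X1 Y2; X1 -> d; X2 -> a; Y1 -> A2 A2; Y2 -> A2 A2

Introduce a nonterminal for each terminal appearing in a rule of length ≥ 2: X1 → d, X2 → a.
Binarize each right-hand side of length ≥ 3 by chaining fresh nonterminals (Y1, Y2, …): affected rules were S → A2 A2 A2; A2 → X1 A2 A2.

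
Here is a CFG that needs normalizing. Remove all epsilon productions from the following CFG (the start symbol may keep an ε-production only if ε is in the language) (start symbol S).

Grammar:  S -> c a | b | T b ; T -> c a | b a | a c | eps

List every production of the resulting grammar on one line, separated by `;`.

The nullable symbols are {T}.
ε ∉ L(G), so no ε-production is kept.

S -> c a | b | T b; T -> c a | b a | a c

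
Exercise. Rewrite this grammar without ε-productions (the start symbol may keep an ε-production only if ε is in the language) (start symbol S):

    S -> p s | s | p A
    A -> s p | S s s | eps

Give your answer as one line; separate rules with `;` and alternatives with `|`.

Nullable nonterminals: {A}.
ε ∉ L(G), so no ε-production is kept.
Add the nullable-subset variants: S → p A gives p A | p.

S -> p s | s | p A | p; A -> s p | S s s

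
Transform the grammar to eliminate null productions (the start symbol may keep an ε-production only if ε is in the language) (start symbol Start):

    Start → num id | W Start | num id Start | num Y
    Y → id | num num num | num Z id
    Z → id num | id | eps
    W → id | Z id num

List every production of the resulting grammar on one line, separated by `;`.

Start → num id | W Start | num id Start | num Y; Y → id | num num num | num Z id | num id; Z → id num | id; W → id | Z id num | id num

Nullable set = {Z}.
ε ∉ L(G), so no ε-production is kept.
For each production, add variants omitting each subset of nullable occurrences: Y → num Z id gives num Z id | num id. W → Z id num gives Z id num | id num.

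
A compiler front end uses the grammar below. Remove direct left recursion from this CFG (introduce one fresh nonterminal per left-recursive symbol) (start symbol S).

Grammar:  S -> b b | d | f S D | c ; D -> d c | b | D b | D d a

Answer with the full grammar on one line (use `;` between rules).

S -> b b | d | f S D | c; D -> d c D' | b D'; D' -> b D' | d a D' | ε

Directly left-recursive nonterminal: D.
For D: α = {b, d a}, β = {d c, b}. Rewrite as D → β D' and D' → α D' | ε.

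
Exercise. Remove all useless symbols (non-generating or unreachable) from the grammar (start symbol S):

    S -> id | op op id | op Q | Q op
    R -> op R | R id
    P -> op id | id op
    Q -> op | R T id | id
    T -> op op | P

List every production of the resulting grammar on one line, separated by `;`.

Generating nonterminals: {P, Q, S, T}.
Reachable from S after that: {Q, S}.
Removed useless symbols: {P, R, T} and every production mentioning them.

S -> id | op op id | op Q | Q op; Q -> op | id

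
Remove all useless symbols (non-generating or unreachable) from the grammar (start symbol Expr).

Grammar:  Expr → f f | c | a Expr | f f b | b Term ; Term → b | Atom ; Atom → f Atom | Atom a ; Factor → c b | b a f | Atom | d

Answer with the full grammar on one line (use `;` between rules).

Generating nonterminals: {Expr, Factor, Term}.
Reachable from Expr after that: {Expr, Term}.
Removed useless symbols: {Atom, Factor} and every production mentioning them.

Expr → f f | c | a Expr | f f b | b Term; Term → b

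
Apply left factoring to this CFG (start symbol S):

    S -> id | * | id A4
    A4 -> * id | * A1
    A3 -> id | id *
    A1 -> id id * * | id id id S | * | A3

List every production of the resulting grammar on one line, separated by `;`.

S has alternatives sharing prefix 'id': factor to S → id S' with S' → ε | A4.
A4 has alternatives sharing prefix '*': factor to A4 → * A4' with A4' → id | A1.
A3 has alternatives sharing prefix 'id': factor to A3 → id A3' with A3' → ε | *.
A1 has alternatives sharing prefix 'id id': factor to A1 → id id A1' with A1' → * * | id S.

S -> * | id S'; A4 -> * A4'; A3 -> id A3'; A1 -> * | A3 | id id A1'; S' -> ε | A4; A4' -> id | A1; A3' -> ε | *; A1' -> * * | id S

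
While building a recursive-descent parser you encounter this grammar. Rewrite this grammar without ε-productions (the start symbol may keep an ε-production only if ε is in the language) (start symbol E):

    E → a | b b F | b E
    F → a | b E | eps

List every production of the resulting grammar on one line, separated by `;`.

Nullable nonterminals: {F}.
ε ∉ L(G), so no ε-production is kept.
Expand every rule over subsets of its nullable positions: E → b b F gives b b F | b b.

E → a | b b F | b b | b E; F → a | b E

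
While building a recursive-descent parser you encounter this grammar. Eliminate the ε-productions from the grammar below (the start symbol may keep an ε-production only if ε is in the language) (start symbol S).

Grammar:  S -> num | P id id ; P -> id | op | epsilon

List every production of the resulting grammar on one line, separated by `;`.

Nullable set = {P}.
ε ∉ L(G), so no ε-production is kept.
For each production, add variants omitting each subset of nullable occurrences: S → P id id gives P id id | id id.

S -> num | P id id | id id; P -> id | op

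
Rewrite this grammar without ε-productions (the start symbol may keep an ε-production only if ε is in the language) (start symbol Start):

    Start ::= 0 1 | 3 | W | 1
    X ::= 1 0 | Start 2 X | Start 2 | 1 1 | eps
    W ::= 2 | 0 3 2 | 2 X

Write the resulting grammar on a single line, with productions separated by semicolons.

Nullable nonterminals: {X}.
ε ∉ L(G), so no ε-production is kept.
Add the nullable-subset variants: X → Start 2 X gives Start 2 X | Start 2.

Start ::= 0 1 | 3 | W | 1; X ::= 1 0 | Start 2 X | Start 2 | 1 1; W ::= 2 | 0 3 2 | 2 X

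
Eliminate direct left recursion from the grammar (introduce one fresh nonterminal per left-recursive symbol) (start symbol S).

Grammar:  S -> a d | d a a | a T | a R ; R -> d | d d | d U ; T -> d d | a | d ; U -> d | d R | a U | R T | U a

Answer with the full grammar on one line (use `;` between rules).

Left recursion appears on U.
For U: α = {a}, β = {d, d R, a U, R T}. Rewrite as U → β U' and U' → α U' | ε.

S -> a d | d a a | a T | a R; R -> d | d d | d U; T -> d d | a | d; U -> d U' | d R U' | a U U' | R T U'; U' -> a U' | ε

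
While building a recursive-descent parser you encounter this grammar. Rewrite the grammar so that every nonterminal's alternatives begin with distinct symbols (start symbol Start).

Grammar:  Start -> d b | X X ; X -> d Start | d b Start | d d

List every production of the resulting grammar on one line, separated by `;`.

X has alternatives sharing prefix 'd': factor to X → d X1 with X1 → Start | b Start | d.

Start -> d b | X X; X -> d X1; X1 -> Start | b Start | d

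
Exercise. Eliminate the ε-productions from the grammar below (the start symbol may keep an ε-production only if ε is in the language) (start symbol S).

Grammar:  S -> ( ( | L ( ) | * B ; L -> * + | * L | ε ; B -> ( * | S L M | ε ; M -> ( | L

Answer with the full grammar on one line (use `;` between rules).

S -> ( ( | L ( ) | ( ) | * B | *; L -> * + | * L | *; B -> ( * | S L M | S L | S M | S; M -> ( | L

Nullable set = {B, L, M}.
ε ∉ L(G), so no ε-production is kept.
For each production, add variants omitting each subset of nullable occurrences: S → L ( ) gives L ( ) | ( ). S → * B gives * B | *. L → * L gives * L | *. B → S L M gives S L M | S L | S M | S.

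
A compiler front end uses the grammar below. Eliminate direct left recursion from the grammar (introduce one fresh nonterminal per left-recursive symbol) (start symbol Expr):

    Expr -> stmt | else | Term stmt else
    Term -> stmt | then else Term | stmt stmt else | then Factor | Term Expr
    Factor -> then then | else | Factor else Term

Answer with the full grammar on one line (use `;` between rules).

Expr -> stmt | else | Term stmt else; Term -> stmt Term1 | then else Term Term1 | stmt stmt else Term1 | then Factor Term1; Factor -> then then Factor1 | else Factor1; Term1 -> Expr Term1 | ε; Factor1 -> else Term Factor1 | ε

Term, Factor are directly left-recursive.
For Term: α = {Expr}, β = {stmt, then else Term, stmt stmt else, then Factor}. Rewrite as Term → β Term1 and Term1 → α Term1 | ε.
For Factor: α = {else Term}, β = {then then, else}. Rewrite as Factor → β Factor1 and Factor1 → α Factor1 | ε.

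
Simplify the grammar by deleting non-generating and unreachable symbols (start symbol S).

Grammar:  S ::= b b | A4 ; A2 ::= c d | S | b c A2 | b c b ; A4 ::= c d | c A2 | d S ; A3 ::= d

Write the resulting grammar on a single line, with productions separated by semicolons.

S ::= b b | A4; A2 ::= c d | S | b c A2 | b c b; A4 ::= c d | c A2 | d S

Generating nonterminals: {A2, A3, A4, S}.
Reachable from S after that: {A2, A4, S}.
Removed useless symbols: {A3} and every production mentioning them.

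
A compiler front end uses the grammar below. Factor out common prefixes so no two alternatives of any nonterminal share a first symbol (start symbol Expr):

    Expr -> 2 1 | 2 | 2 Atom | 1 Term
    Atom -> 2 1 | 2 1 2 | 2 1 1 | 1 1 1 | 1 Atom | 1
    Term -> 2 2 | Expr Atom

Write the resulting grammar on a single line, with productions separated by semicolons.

Expr -> 1 Term | 2 Expr1; Atom -> 2 1 Atom1 | 1 Atom2; Term -> 2 2 | Expr Atom; Expr1 -> 1 | eps | Atom; Atom1 -> eps | 2 | 1; Atom2 -> 1 1 | Atom | eps

Expr has alternatives sharing prefix '2': factor to Expr → 2 Expr1 with Expr1 → 1 | ε | Atom.
Atom has alternatives sharing prefix '2 1': factor to Atom → 2 1 Atom1 with Atom1 → ε | 2 | 1.
Atom has alternatives sharing prefix '1': factor to Atom → 1 Atom2 with Atom2 → 1 1 | Atom | ε.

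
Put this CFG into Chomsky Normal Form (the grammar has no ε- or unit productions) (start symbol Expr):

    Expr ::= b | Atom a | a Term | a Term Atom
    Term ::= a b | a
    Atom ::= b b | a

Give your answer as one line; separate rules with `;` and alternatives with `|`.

Expr ::= b | Atom X1 | X1 Term | X1 Y1; Term ::= X1 X2 | a; Atom ::= X2 X2 | a; X1 ::= a; X2 ::= b; Y1 ::= Term Atom

Introduce a nonterminal for each terminal appearing in a rule of length ≥ 2: X1 → a, X2 → b.
Binarize each right-hand side of length ≥ 3 by chaining fresh nonterminals (Y1, Y2, …): affected rules were Expr → X1 Term Atom.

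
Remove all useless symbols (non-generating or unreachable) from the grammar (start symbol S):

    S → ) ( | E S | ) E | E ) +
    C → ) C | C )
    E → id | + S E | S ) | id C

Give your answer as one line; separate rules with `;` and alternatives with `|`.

Generating nonterminals: {E, S}.
Reachable from S after that: {E, S}.
Removed useless symbols: {C} and every production mentioning them.

S → ) ( | E S | ) E | E ) +; E → id | + S E | S )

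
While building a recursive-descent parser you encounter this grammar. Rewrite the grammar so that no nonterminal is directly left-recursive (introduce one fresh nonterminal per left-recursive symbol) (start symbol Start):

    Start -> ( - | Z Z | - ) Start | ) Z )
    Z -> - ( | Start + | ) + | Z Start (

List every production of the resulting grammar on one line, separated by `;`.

Z is directly left-recursive.
For Z: α = {Start (}, β = {- (, Start +, ) +}. Rewrite as Z → β Z1 and Z1 → α Z1 | ε.

Start -> ( - | Z Z | - ) Start | ) Z ); Z -> - ( Z1 | Start + Z1 | ) + Z1; Z1 -> Start ( Z1 | ε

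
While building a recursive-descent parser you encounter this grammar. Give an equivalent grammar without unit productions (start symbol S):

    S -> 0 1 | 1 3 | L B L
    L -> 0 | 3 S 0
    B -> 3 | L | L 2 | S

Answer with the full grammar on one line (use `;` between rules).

S -> 0 1 | 1 3 | L B L; L -> 0 | 3 S 0; B -> 0 | 3 S 0 | 3 | L 2 | 0 1 | 1 3 | L B L

Unit pairs: B ⇒* {L, S}.
For each unit pair (A, B), copy every non-unit production of B to A, then drop all unit productions.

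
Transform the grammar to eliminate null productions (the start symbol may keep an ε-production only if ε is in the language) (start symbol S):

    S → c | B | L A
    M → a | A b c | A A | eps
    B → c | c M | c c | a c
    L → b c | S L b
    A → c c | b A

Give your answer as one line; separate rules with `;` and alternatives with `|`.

S → c | B | L A; M → a | A b c | A A; B → c | c M | c c | a c; L → b c | S L b; A → c c | b A

The nullable symbols are {M}.
ε ∉ L(G), so no ε-production is kept.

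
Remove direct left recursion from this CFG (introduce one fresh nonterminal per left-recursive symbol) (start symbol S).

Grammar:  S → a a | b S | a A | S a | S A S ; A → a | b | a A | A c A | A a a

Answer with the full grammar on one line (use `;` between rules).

S → a a S' | b S S' | a A S'; A → a A' | b A' | a A A'; S' → a S' | A S S' | ε; A' → c A A' | a a A' | ε

Directly left-recursive nonterminals: S, A.
For S: α = {a, A S}, β = {a a, b S, a A}. Rewrite as S → β S' and S' → α S' | ε.
For A: α = {c A, a a}, β = {a, b, a A}. Rewrite as A → β A' and A' → α A' | ε.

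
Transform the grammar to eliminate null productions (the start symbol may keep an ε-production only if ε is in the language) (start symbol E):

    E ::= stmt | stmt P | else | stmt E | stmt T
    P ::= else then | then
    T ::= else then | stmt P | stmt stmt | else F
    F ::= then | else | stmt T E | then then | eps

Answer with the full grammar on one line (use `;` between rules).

E ::= stmt | stmt P | else | stmt E | stmt T; P ::= else then | then; T ::= else then | stmt P | stmt stmt | else F | else; F ::= then | else | stmt T E | then then

Nullable set = {F}.
ε ∉ L(G), so no ε-production is kept.
Expand every rule over subsets of its nullable positions: T → else F gives else F | else.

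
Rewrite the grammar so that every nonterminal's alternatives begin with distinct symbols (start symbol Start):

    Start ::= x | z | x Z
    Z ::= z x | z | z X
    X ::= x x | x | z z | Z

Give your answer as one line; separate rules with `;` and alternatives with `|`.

Start ::= z | x Start1; Z ::= z Z1; X ::= z z | Z | x X1; Start1 ::= ε | Z; Z1 ::= x | ε | X; X1 ::= x | ε

Start has alternatives sharing prefix 'x': factor to Start → x Start1 with Start1 → ε | Z.
Z has alternatives sharing prefix 'z': factor to Z → z Z1 with Z1 → x | ε | X.
X has alternatives sharing prefix 'x': factor to X → x X1 with X1 → x | ε.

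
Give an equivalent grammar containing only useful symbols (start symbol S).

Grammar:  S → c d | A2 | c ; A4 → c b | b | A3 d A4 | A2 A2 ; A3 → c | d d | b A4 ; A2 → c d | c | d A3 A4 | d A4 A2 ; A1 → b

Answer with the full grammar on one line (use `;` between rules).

S → c d | A2 | c; A4 → c b | b | A3 d A4 | A2 A2; A3 → c | d d | b A4; A2 → c d | c | d A3 A4 | d A4 A2

Generating nonterminals: {A1, A2, A3, A4, S}.
Reachable from S after that: {A2, A3, A4, S}.
Removed useless symbols: {A1} and every production mentioning them.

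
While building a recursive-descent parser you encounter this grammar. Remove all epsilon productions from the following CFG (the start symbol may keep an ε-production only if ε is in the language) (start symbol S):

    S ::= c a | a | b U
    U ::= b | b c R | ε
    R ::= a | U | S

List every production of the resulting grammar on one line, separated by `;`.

Nullable nonterminals: {R, U}.
ε ∉ L(G), so no ε-production is kept.
Add the nullable-subset variants: S → b U gives b U | b. U → b c R gives b c R | b c.

S ::= c a | a | b U | b; U ::= b | b c R | b c; R ::= a | U | S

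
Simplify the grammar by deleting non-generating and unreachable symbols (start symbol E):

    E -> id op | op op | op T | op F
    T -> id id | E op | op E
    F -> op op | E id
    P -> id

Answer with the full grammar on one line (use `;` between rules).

E -> id op | op op | op T | op F; T -> id id | E op | op E; F -> op op | E id

Generating nonterminals: {E, F, P, T}.
Reachable from E after that: {E, F, T}.
Removed useless symbols: {P} and every production mentioning them.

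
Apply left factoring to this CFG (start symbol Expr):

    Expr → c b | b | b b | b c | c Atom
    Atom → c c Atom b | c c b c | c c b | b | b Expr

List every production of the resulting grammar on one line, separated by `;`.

Expr has alternatives sharing prefix 'b': factor to Expr → b Expr1 with Expr1 → ε | b | c.
Expr has alternatives sharing prefix 'c': factor to Expr → c Expr2 with Expr2 → b | Atom.
Atom has alternatives sharing prefix 'c c': factor to Atom → c c Atom1 with Atom1 → Atom b | b c | b.
Atom has alternatives sharing prefix 'b': factor to Atom → b Atom2 with Atom2 → ε | Expr.
Atom1 has alternatives sharing prefix 'b': factor to Atom1 → b Atom11 with Atom11 → c | ε.

Expr → b Expr1 | c Expr2; Atom → c c Atom1 | b Atom2; Expr1 → ε | b | c; Expr2 → b | Atom; Atom1 → Atom b | b Atom11; Atom2 → ε | Expr; Atom11 → c | ε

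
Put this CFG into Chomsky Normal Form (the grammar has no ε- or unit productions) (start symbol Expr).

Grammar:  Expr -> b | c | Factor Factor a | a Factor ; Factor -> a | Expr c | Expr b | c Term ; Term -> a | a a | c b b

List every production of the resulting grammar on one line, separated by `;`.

Introduce a nonterminal for each terminal appearing in a rule of length ≥ 2: X1 → a, X2 → c, X3 → b.
Binarize each right-hand side of length ≥ 3 by chaining fresh nonterminals (Y1, Y2, …): affected rules were Expr → Factor Factor X1; Term → X2 X3 X3.

Expr -> b | c | Factor Y1 | X1 Factor; Factor -> a | Expr X2 | Expr X3 | X2 Term; Term -> a | X1 X1 | X2 Y2; X1 -> a; X2 -> c; X3 -> b; Y1 -> Factor X1; Y2 -> X3 X3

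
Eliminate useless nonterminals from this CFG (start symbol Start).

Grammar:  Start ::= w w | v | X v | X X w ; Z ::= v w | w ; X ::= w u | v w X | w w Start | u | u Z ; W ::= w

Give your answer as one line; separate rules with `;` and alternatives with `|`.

Start ::= w w | v | X v | X X w; Z ::= v w | w; X ::= w u | v w X | w w Start | u | u Z

Generating nonterminals: {Start, W, X, Z}.
Reachable from Start after that: {Start, X, Z}.
Removed useless symbols: {W} and every production mentioning them.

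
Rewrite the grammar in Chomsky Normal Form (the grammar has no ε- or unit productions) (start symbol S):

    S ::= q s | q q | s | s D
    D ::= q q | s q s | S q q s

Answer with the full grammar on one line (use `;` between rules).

Introduce a nonterminal for each terminal appearing in a rule of length ≥ 2: X1 → q, X2 → s.
Binarize each right-hand side of length ≥ 3 by chaining fresh nonterminals (Y1, Y2, …): affected rules were D → X2 X1 X2; D → S X1 X1 X2.

S ::= X1 X2 | X1 X1 | s | X2 D; D ::= X1 X1 | X2 Y1 | S Y2; X1 ::= q; X2 ::= s; Y1 ::= X1 X2; Y2 ::= X1 Y3; Y3 ::= X1 X2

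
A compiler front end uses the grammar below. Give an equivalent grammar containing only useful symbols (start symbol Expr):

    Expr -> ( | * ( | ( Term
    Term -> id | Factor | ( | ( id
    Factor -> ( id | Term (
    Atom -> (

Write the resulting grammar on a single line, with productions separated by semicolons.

Expr -> ( | * ( | ( Term; Term -> id | Factor | ( | ( id; Factor -> ( id | Term (

Generating nonterminals: {Atom, Expr, Factor, Term}.
Reachable from Expr after that: {Expr, Factor, Term}.
Removed useless symbols: {Atom} and every production mentioning them.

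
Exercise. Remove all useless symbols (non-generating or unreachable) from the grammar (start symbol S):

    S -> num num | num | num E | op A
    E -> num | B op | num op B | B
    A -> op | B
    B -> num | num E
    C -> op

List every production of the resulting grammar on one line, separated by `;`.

S -> num num | num | num E | op A; E -> num | B op | num op B | B; A -> op | B; B -> num | num E

Generating nonterminals: {A, B, C, E, S}.
Reachable from S after that: {A, B, E, S}.
Removed useless symbols: {C} and every production mentioning them.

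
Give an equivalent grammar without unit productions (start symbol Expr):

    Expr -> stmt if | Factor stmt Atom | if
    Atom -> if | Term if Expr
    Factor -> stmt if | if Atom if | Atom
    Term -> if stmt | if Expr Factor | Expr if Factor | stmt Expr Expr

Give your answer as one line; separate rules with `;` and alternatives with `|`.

Unit pairs: Factor ⇒* {Atom}.
For each unit pair (A, B), copy every non-unit production of B to A, then drop all unit productions.

Expr -> stmt if | Factor stmt Atom | if; Atom -> if | Term if Expr; Factor -> if | Term if Expr | stmt if | if Atom if; Term -> if stmt | if Expr Factor | Expr if Factor | stmt Expr Expr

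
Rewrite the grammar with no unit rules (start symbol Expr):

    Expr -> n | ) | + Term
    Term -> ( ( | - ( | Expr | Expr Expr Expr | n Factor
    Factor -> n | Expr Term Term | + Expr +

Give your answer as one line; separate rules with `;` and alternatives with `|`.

Unit pairs: Term ⇒* {Expr}.
For every A with A ⇒* B via unit rules, add B's non-unit alternatives to A; then delete every rule of the form X → Y.

Expr -> n | ) | + Term; Term -> ( ( | - ( | Expr Expr Expr | n Factor | n | ) | + Term; Factor -> n | Expr Term Term | + Expr +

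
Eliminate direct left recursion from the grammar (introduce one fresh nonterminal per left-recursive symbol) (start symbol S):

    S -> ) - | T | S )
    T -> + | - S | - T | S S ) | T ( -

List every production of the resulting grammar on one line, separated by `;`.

S -> ) - S' | T S'; T -> + T' | - S T' | - T T' | S S ) T'; S' -> ) S' | ε; T' -> ( - T' | ε

S, T are directly left-recursive.
For S: α = {)}, β = {) -, T}. Rewrite as S → β S' and S' → α S' | ε.
For T: α = {( -}, β = {+, - S, - T, S S )}. Rewrite as T → β T' and T' → α T' | ε.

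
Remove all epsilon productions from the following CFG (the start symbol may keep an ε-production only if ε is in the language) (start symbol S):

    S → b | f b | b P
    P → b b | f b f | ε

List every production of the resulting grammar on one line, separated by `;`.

Nullable nonterminals: {P}.
ε ∉ L(G), so no ε-production is kept.

S → b | f b | b P; P → b b | f b f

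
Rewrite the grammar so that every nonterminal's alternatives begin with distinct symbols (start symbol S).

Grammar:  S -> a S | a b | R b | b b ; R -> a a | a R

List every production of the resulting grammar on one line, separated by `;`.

S has alternatives sharing prefix 'a': factor to S → a S' with S' → S | b.
R has alternatives sharing prefix 'a': factor to R → a R' with R' → a | R.

S -> R b | b b | a S'; R -> a R'; S' -> S | b; R' -> a | R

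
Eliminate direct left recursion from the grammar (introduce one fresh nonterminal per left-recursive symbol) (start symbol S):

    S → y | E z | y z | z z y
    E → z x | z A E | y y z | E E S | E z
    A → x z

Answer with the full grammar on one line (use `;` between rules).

S → y | E z | y z | z z y; E → z x E' | z A E E' | y y z E'; A → x z; E' → E S E' | z E' | ε

Directly left-recursive nonterminal: E.
For E: α = {E S, z}, β = {z x, z A E, y y z}. Rewrite as E → β E' and E' → α E' | ε.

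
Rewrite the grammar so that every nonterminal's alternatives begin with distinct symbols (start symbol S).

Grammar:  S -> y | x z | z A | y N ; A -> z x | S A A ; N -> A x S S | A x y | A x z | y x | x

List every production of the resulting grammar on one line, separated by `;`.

S has alternatives sharing prefix 'y': factor to S → y S' with S' → ε | N.
N has alternatives sharing prefix 'A x': factor to N → A x N' with N' → S S | y | z.

S -> x z | z A | y S'; A -> z x | S A A; N -> y x | x | A x N'; S' -> ε | N; N' -> S S | y | z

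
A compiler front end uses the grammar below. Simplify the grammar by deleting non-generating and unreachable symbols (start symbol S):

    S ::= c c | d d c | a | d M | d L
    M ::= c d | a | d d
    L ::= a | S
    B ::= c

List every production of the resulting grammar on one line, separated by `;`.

Generating nonterminals: {B, L, M, S}.
Reachable from S after that: {L, M, S}.
Removed useless symbols: {B} and every production mentioning them.

S ::= c c | d d c | a | d M | d L; M ::= c d | a | d d; L ::= a | S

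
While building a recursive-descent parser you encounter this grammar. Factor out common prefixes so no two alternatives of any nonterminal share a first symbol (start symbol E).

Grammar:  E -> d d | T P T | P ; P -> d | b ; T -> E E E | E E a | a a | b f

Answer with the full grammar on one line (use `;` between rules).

T has alternatives sharing prefix 'E E': factor to T → E E T' with T' → E | a.

E -> d d | T P T | P; P -> d | b; T -> a a | b f | E E T'; T' -> E | a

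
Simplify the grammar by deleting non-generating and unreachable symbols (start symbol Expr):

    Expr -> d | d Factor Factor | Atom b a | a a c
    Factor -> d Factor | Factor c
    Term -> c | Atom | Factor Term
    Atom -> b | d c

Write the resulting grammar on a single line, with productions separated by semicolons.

Generating nonterminals: {Atom, Expr, Term}.
Reachable from Expr after that: {Atom, Expr}.
Removed useless symbols: {Factor, Term} and every production mentioning them.

Expr -> d | Atom b a | a a c; Atom -> b | d c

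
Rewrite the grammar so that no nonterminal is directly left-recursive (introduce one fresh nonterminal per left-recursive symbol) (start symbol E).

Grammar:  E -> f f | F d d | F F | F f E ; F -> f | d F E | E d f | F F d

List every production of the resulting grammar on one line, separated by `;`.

E -> f f | F d d | F F | F f E; F -> f F' | d F E F' | E d f F'; F' -> F d F' | eps

Directly left-recursive nonterminal: F.
For F: α = {F d}, β = {f, d F E, E d f}. Rewrite as F → β F' and F' → α F' | ε.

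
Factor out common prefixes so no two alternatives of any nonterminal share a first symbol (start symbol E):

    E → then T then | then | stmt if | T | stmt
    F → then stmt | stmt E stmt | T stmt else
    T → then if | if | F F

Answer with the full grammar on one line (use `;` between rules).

E → T | then E' | stmt E''; F → then stmt | stmt E stmt | T stmt else; T → then if | if | F F; E' → T then | ε; E'' → if | ε

E has alternatives sharing prefix 'then': factor to E → then E' with E' → T then | ε.
E has alternatives sharing prefix 'stmt': factor to E → stmt E'' with E'' → if | ε.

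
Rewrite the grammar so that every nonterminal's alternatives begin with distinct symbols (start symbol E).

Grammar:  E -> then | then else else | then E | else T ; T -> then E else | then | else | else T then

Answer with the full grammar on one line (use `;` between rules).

E -> else T | then E'; T -> then T' | else T''; E' -> ε | else else | E; T' -> E else | ε; T'' -> ε | T then

E has alternatives sharing prefix 'then': factor to E → then E' with E' → ε | else else | E.
T has alternatives sharing prefix 'then': factor to T → then T' with T' → E else | ε.
T has alternatives sharing prefix 'else': factor to T → else T'' with T'' → ε | T then.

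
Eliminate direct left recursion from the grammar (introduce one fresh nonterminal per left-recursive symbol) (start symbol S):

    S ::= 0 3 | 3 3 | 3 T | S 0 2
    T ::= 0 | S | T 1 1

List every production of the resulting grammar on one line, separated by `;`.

S ::= 0 3 S' | 3 3 S' | 3 T S'; T ::= 0 T' | S T'; S' ::= 0 2 S' | epsilon; T' ::= 1 1 T' | epsilon

Directly left-recursive nonterminals: S, T.
For S: α = {0 2}, β = {0 3, 3 3, 3 T}. Rewrite as S → β S' and S' → α S' | ε.
For T: α = {1 1}, β = {0, S}. Rewrite as T → β T' and T' → α T' | ε.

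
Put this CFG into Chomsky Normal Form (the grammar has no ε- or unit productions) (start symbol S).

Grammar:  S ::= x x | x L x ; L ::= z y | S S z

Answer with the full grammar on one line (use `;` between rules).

Introduce a nonterminal for each terminal appearing in a rule of length ≥ 2: X1 → x, X2 → z, X3 → y.
Binarize each right-hand side of length ≥ 3 by chaining fresh nonterminals (Y1, Y2, …): affected rules were S → X1 L X1; L → S S X2.

S ::= X1 X1 | X1 Y1; L ::= X2 X3 | S Y2; X1 ::= x; X2 ::= z; X3 ::= y; Y1 ::= L X1; Y2 ::= S X2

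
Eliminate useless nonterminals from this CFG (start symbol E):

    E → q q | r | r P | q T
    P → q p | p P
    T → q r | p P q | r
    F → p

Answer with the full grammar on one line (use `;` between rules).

Generating nonterminals: {E, F, P, T}.
Reachable from E after that: {E, P, T}.
Removed useless symbols: {F} and every production mentioning them.

E → q q | r | r P | q T; P → q p | p P; T → q r | p P q | r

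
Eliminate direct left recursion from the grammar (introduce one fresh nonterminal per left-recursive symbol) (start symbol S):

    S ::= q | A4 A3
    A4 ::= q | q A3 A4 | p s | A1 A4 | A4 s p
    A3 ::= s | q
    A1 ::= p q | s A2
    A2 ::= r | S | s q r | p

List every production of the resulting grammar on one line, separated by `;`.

S ::= q | A4 A3; A4 ::= q A4' | q A3 A4 A4' | p s A4' | A1 A4 A4'; A3 ::= s | q; A1 ::= p q | s A2; A2 ::= r | S | s q r | p; A4' ::= s p A4' | ε

A4 is directly left-recursive.
For A4: α = {s p}, β = {q, q A3 A4, p s, A1 A4}. Rewrite as A4 → β A4' and A4' → α A4' | ε.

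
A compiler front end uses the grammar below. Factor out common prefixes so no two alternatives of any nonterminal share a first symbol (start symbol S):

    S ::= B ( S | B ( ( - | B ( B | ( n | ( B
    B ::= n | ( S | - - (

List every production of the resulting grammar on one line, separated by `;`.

S ::= B ( S' | ( S''; B ::= n | ( S | - - (; S' ::= S | ( - | B; S'' ::= n | B

S has alternatives sharing prefix 'B (': factor to S → B ( S' with S' → S | ( - | B.
S has alternatives sharing prefix '(': factor to S → ( S'' with S'' → n | B.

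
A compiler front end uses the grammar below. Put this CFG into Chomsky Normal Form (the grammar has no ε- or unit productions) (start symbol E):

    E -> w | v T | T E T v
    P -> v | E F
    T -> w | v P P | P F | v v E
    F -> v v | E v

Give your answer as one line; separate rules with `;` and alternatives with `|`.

E -> w | X1 T | T Y1; P -> v | E F; T -> w | X1 Y3 | P F | X1 Y4; F -> X1 X1 | E X1; X1 -> v; Y1 -> E Y2; Y2 -> T X1; Y3 -> P P; Y4 -> X1 E

Introduce a nonterminal for each terminal appearing in a rule of length ≥ 2: X1 → v.
Binarize each right-hand side of length ≥ 3 by chaining fresh nonterminals (Y1, Y2, …): affected rules were E → T E T X1; T → X1 P P; T → X1 X1 E.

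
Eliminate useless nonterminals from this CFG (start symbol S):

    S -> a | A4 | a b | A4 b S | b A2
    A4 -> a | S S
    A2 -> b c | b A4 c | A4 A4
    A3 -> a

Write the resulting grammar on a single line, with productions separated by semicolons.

S -> a | A4 | a b | A4 b S | b A2; A4 -> a | S S; A2 -> b c | b A4 c | A4 A4

Generating nonterminals: {A2, A3, A4, S}.
Reachable from S after that: {A2, A4, S}.
Removed useless symbols: {A3} and every production mentioning them.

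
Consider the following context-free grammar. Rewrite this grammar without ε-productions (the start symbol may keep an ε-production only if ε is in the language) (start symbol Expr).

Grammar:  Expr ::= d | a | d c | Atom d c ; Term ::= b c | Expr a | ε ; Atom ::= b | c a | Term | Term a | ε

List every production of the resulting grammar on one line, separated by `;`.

Expr ::= d | a | d c | Atom d c; Term ::= b c | Expr a; Atom ::= b | c a | Term | Term a | a

Nullable set = {Atom, Term}.
ε ∉ L(G), so no ε-production is kept.
Expand every rule over subsets of its nullable positions: Atom → Term a gives Term a | a.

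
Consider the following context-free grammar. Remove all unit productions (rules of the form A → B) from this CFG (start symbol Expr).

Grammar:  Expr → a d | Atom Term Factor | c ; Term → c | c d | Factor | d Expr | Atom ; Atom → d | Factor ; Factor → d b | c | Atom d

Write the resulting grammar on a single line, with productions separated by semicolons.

Unit pairs: Atom ⇒* {Factor}; Term ⇒* {Atom, Factor}.
For each unit pair (A, B), copy every non-unit production of B to A, then drop all unit productions.

Expr → a d | Atom Term Factor | c; Term → c | c d | d Expr | d | d b | Atom d; Atom → d | d b | c | Atom d; Factor → d b | c | Atom d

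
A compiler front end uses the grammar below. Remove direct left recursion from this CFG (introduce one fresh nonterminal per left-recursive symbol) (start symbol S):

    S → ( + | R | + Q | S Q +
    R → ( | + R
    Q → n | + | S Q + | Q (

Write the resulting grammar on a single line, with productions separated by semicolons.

Left recursion appears on S, Q.
For S: α = {Q +}, β = {( +, R, + Q}. Rewrite as S → β S' and S' → α S' | ε.
For Q: α = {(}, β = {n, +, S Q +}. Rewrite as Q → β Q' and Q' → α Q' | ε.

S → ( + S' | R S' | + Q S'; R → ( | + R; Q → n Q' | + Q' | S Q + Q'; S' → Q + S' | ε; Q' → ( Q' | ε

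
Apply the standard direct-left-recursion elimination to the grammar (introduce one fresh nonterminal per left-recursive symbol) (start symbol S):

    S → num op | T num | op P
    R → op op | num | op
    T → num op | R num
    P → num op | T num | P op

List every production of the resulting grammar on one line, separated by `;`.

Left recursion appears on P.
For P: α = {op}, β = {num op, T num}. Rewrite as P → β P' and P' → α P' | ε.

S → num op | T num | op P; R → op op | num | op; T → num op | R num; P → num op P' | T num P'; P' → op P' | ε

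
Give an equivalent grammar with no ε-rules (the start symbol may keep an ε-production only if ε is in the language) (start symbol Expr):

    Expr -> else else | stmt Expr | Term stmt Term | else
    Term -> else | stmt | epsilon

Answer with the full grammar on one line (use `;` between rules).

Expr -> else else | stmt Expr | Term stmt Term | Term stmt | stmt Term | stmt | else; Term -> else | stmt

Nullable nonterminals: {Term}.
ε ∉ L(G), so no ε-production is kept.
Add the nullable-subset variants: Expr → Term stmt Term gives Term stmt Term | Term stmt | stmt Term | stmt.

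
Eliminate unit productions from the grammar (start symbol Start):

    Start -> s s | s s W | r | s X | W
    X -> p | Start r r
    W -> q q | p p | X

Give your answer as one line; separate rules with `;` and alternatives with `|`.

Start -> s s | s s W | r | s X | p | Start r r | q q | p p; X -> p | Start r r; W -> p | Start r r | q q | p p

Unit pairs: Start ⇒* {W, X}; W ⇒* {X}.
For every A with A ⇒* B via unit rules, add B's non-unit alternatives to A; then delete every rule of the form X → Y.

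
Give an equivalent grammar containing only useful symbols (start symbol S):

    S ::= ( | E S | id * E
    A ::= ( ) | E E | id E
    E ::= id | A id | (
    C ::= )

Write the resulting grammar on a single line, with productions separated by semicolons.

S ::= ( | E S | id * E; A ::= ( ) | E E | id E; E ::= id | A id | (

Generating nonterminals: {A, C, E, S}.
Reachable from S after that: {A, E, S}.
Removed useless symbols: {C} and every production mentioning them.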